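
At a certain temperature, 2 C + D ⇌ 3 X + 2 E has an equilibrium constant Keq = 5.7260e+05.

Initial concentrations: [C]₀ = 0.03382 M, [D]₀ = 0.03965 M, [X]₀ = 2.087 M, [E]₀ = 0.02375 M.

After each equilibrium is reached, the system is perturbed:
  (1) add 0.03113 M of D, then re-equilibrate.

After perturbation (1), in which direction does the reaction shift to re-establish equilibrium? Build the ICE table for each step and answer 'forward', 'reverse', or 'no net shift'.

Direction: forward

Q₀ = 113.1 vs Keq = 5.7260e+05 ⇒ Q<K, forward
Step 1:
                   C          D          X          E
  Initial    0.03382    0.03965      2.087    0.02375
  Change    -0.03231   -0.01616    0.04847    0.03231
  Equil     0.001508    0.02349      2.135    0.05606
  solve Keq expr → x = 0.01616; check Q = 5.7260e+05
Then add 0.03113 M of D.
Step 2:
                   C          D          X          E
  Initial   0.001508    0.05462      2.135    0.05606
  Change  -5.0732e-04 -2.5366e-04 7.6098e-04 5.0732e-04
  Equil     0.001001    0.05437      2.136    0.05657
  solve Keq expr → x = 2.5366e-04; check Q = 5.7260e+05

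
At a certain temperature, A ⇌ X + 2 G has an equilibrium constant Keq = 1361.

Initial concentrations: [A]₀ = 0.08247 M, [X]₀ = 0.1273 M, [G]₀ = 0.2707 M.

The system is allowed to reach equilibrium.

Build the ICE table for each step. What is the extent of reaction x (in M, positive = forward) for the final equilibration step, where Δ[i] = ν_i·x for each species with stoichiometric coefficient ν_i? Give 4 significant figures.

x = 0.08244 M

Q₀ = 0.1131 vs Keq = 1361 ⇒ Q<K, forward
Step 1:
                    A           X           G
  I           0.08247      0.1273      0.2707
  C          -0.08244     0.08244      0.1649
  E        2.9239e-05      0.2097      0.4356
  solve Keq expr → x = 0.08244; check Q = 1361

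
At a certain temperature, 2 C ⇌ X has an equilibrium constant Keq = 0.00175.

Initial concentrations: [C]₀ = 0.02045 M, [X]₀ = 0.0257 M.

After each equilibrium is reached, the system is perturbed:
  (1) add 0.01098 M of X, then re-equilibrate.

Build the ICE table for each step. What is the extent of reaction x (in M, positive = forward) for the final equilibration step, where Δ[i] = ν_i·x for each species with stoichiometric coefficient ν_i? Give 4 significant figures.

x = -0.01097 M

Q₀ = 61.45 vs Keq = 0.00175 ⇒ Q>K, reverse
Step 1:
                   C          X
  init       0.02045     0.0257
  Δ          0.05138   -0.02569
  eq         0.07183 9.0297e-06
  solve Keq expr → x = -0.02569; check Q = 0.00175
Then add 0.01098 M of X.
Step 2:
                   C          X
  init       0.07183    0.01099
  Δ          0.02195   -0.01097
  eq         0.09378 1.5390e-05
  solve Keq expr → x = -0.01097; check Q = 0.00175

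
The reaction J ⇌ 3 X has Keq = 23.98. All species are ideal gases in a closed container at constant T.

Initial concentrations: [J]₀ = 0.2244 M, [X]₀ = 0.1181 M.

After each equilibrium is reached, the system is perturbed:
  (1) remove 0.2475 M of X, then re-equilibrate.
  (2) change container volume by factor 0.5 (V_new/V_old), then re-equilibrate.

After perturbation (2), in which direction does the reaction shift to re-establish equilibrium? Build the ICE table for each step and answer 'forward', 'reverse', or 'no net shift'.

Direction: reverse

Q₀ = 0.007341 vs Keq = 23.98 ⇒ Q<K, forward
Step 1:
                   J          X
  Initial     0.2244     0.1181
  Change     -0.2075     0.6224
  Equil      0.01693     0.7405
  solve Keq expr → x = 0.2075; check Q = 23.98
Then remove 0.2475 M of X.
Step 2:
                   J          X
  Initial    0.01693      0.493
  Change    -0.01088    0.03263
  Equil     0.006056     0.5256
  solve Keq expr → x = 0.01088; check Q = 23.98
Then change container volume by factor 0.5 (V_new/V_old).
Step 3:
                   J          X
  Initial    0.01211      1.051
  Change     0.02625   -0.07874
  Equil      0.03836     0.9725
  solve Keq expr → x = -0.02625; check Q = 23.98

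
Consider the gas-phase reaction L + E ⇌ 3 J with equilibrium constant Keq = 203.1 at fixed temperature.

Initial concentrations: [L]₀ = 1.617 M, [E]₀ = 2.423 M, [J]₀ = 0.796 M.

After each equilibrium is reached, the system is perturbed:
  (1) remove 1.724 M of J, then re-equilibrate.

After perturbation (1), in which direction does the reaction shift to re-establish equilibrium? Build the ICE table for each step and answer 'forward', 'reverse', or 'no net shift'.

Direction: forward

Q₀ = 0.1287 vs Keq = 203.1 ⇒ Q<K, forward
Step 1:
                   L          E          J
  Initial      1.617      2.423      0.796
  Change      -1.237     -1.237      3.711
  Equil         0.38      1.186      4.507
  solve Keq expr → x = 1.237; check Q = 203.1
Then remove 1.724 M of J.
Step 2:
                   L          E          J
  Initial       0.38      1.186      2.783
  Change     -0.1922    -0.1922     0.5766
  Equil       0.1878     0.9938      3.359
  solve Keq expr → x = 0.1922; check Q = 203.1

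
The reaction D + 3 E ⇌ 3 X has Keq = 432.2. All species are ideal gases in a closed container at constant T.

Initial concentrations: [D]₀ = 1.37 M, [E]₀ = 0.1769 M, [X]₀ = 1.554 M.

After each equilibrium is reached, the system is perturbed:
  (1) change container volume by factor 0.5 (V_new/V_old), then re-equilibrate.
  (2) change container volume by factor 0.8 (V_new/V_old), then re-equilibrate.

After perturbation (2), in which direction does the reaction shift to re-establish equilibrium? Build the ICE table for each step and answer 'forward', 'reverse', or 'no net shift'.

Direction: forward

Q₀ = 494.8 vs Keq = 432.2 ⇒ Q>K, reverse
Step 1:
                    D           E           X
  Initial        1.37      0.1769       1.554
  Change     0.002399    0.007197   -0.007197
  Equil         1.372      0.1841       1.547
  solve Keq expr → x = -0.002399; check Q = 432.2
Then change container volume by factor 0.5 (V_new/V_old).
Step 2:
                    D           E           X
  Initial       2.745      0.3682       3.094
  Change     -0.02288    -0.06864     0.06864
  Equil         2.722      0.2996       3.162
  solve Keq expr → x = 0.02288; check Q = 432.2
Then change container volume by factor 0.8 (V_new/V_old).
Step 3:
                    D           E           X
  Initial       3.402      0.3744       3.953
  Change    -0.008138    -0.02441     0.02441
  Equil         3.394        0.35       3.977
  solve Keq expr → x = 0.008138; check Q = 432.2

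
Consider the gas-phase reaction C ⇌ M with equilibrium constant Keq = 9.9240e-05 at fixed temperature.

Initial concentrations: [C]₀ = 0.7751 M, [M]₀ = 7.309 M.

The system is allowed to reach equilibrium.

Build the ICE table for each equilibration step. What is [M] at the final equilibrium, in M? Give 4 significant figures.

Q₀ = 9.43 vs Keq = 9.9240e-05 ⇒ Q>K, reverse
Step 1:
                  C         M
  I          0.7751     7.309
  C           7.308    -7.308
  E           8.083 8.0219e-04
  solve Keq expr → x = -7.308; check Q = 9.9240e-05

[M]_eq = 8.0219e-04 M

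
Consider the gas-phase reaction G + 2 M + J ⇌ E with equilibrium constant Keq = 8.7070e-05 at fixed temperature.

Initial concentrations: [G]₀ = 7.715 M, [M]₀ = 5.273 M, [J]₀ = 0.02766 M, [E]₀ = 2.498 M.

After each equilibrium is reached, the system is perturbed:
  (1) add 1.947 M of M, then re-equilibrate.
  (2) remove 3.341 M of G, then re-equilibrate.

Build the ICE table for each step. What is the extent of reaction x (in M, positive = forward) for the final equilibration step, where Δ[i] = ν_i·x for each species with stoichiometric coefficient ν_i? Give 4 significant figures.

Q₀ = 0.421 vs Keq = 8.7070e-05 ⇒ Q>K, reverse
Step 1:
                  G         M         J         E
  Initial     7.715     5.273   0.02766     2.498
  Change        2.3       4.6       2.3      -2.3
  Equil       10.02     9.873     2.328    0.1979
  solve Keq expr → x = -2.3; check Q = 8.7070e-05
Then add 1.947 M of M.
Step 2:
                  G         M         J         E
  Initial     10.02     11.82     2.328    0.1979
  Change   -0.06907   -0.1381  -0.06907   0.06907
  Equil       9.946     11.68     2.259    0.2669
  solve Keq expr → x = 0.06907; check Q = 8.7070e-05
Then remove 3.341 M of G.
Step 3:
                  G         M         J         E
  Initial     6.605     11.68     2.259    0.2669
  Change    0.07663    0.1533   0.07663  -0.07663
  Equil       6.682     11.84     2.335    0.1903
  solve Keq expr → x = -0.07663; check Q = 8.7070e-05

x = -0.07663 M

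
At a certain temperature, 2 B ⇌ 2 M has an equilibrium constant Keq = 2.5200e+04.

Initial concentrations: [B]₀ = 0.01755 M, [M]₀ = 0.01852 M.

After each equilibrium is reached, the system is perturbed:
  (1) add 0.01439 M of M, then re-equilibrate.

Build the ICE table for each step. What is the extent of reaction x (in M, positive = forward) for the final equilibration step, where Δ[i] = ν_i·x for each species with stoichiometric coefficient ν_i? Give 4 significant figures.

x = -4.5041e-05 M

Q₀ = 1.114 vs Keq = 2.5200e+04 ⇒ Q<K, forward
Step 1:
                   B          M
  init       0.01755    0.01852
  Δ         -0.01732    0.01732
  eq      2.2580e-04    0.03584
  solve Keq expr → x = 0.008662; check Q = 2.5200e+04
Then add 0.01439 M of M.
Step 2:
                   B          M
  init    2.2580e-04    0.05023
  Δ       9.0081e-05 -9.0081e-05
  eq      3.1588e-04    0.05014
  solve Keq expr → x = -4.5041e-05; check Q = 2.5200e+04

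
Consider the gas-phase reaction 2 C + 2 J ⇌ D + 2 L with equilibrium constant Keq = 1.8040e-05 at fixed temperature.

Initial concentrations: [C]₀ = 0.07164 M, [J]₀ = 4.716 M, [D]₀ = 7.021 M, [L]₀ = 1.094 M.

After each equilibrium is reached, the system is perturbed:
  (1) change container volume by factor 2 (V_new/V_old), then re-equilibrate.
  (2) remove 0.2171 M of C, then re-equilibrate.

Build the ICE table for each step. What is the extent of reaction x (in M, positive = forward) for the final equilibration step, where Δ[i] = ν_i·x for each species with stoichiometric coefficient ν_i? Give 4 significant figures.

Q₀ = 73.62 vs Keq = 1.8040e-05 ⇒ Q>K, reverse
Step 1:
                    C           J           D           L
  I           0.07164       4.716       7.021       1.094
  C             1.083       1.083     -0.5414      -1.083
  E             1.154       5.799        6.48     0.01117
  solve Keq expr → x = -0.5414; check Q = 1.8040e-05
Then change container volume by factor 2 (V_new/V_old).
Step 2:
                    C           J           D           L
  I            0.5772       2.899        3.24    0.005585
  C          0.001622    0.001622 -8.1103e-04   -0.001622
  E            0.5789       2.901       3.239    0.003963
  solve Keq expr → x = -8.1103e-04; check Q = 1.8040e-05
Then remove 0.2171 M of C.
Step 3:
                    C           J           D           L
  I            0.3618       2.901       3.239    0.003963
  C          0.001475    0.001475 -7.3736e-04   -0.001475
  E            0.3632       2.903       3.238    0.002488
  solve Keq expr → x = -7.3736e-04; check Q = 1.8040e-05

x = -7.3736e-04 M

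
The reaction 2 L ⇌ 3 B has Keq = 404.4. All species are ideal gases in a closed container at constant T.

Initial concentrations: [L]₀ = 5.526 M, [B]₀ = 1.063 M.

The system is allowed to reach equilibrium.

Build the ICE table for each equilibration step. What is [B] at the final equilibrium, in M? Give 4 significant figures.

[B]_eq = 7.744 M

Q₀ = 0.03933 vs Keq = 404.4 ⇒ Q<K, forward
Step 1:
                    L           B
  Initial       5.526       1.063
  Change       -4.454       6.681
  Equil         1.072       7.744
  solve Keq expr → x = 2.227; check Q = 404.4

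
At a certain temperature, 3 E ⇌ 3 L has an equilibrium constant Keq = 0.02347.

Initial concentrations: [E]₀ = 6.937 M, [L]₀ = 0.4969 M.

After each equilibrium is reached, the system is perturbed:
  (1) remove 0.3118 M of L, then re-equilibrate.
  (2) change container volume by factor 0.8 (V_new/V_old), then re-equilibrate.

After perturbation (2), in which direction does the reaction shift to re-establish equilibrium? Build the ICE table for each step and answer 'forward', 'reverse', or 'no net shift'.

Q₀ = 3.6753e-04 vs Keq = 0.02347 ⇒ Q<K, forward
Step 1:
                    E           L
  init          6.937      0.4969
  Δ            -1.158       1.158
  eq            5.779       1.655
  solve Keq expr → x = 0.3859; check Q = 0.02347
Then remove 0.3118 M of L.
Step 2:
                    E           L
  init          5.779       1.343
  Δ           -0.2424      0.2424
  eq            5.537       1.585
  solve Keq expr → x = 0.0808; check Q = 0.02347
Then change container volume by factor 0.8 (V_new/V_old).
Step 3:
                    E           L
  init          6.921       1.982
  Δ                 0           0
  eq            6.921       1.982
  solve Keq expr → x = 0; check Q = 0.02347

Direction: no net shift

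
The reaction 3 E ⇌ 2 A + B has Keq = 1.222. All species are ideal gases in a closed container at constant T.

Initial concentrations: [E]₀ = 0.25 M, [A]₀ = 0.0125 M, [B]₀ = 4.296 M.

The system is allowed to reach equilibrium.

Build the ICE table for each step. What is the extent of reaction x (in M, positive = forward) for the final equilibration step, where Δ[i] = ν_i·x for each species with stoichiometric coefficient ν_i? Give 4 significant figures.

Q₀ = 0.04296 vs Keq = 1.222 ⇒ Q<K, forward
Step 1:
                  E         A         B
  Initial      0.25    0.0125     4.296
  Change   -0.05173   0.03449   0.01724
  Equil      0.1983   0.04699     4.313
  solve Keq expr → x = 0.01724; check Q = 1.222

x = 0.01724 M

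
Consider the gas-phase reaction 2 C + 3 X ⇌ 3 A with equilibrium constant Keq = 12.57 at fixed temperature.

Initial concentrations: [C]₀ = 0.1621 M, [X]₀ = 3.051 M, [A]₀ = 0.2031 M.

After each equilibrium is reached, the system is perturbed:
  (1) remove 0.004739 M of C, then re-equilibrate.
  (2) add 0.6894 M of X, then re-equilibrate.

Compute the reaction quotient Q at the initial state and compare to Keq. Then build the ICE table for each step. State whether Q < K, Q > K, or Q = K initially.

Q₀ = 0.01123; Q < K (proceeds forward)

Q₀ = 0.01123 vs Keq = 12.57 ⇒ Q<K, forward
Step 1:
                   C          X          A
  Initial     0.1621      3.051     0.2031
  Change     -0.1459    -0.2188     0.2188
  Equil      0.01622      2.832     0.4219
  solve Keq expr → x = 0.07294; check Q = 12.57
Then remove 0.004739 M of C.
Step 2:
                   C          X          A
  Initial    0.01148      2.832     0.4219
  Change    0.004313    0.00647   -0.00647
  Equil      0.01579      2.839     0.4155
  solve Keq expr → x = -0.002157; check Q = 12.57
Then add 0.6894 M of X.
Step 3:
                   C          X          A
  Initial    0.01579      3.528     0.4155
  Change    -0.00411  -0.006164   0.006164
  Equil      0.01168      3.522     0.4216
  solve Keq expr → x = 0.002055; check Q = 12.57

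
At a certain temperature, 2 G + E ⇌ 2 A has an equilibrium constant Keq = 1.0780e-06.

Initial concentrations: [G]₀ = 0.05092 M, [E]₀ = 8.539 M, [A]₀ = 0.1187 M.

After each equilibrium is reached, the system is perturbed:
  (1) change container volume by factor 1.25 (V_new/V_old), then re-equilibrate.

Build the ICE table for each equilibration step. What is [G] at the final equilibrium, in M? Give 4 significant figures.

Q₀ = 0.6364 vs Keq = 1.0780e-06 ⇒ Q>K, reverse
Step 1:
                    G           E           A
  init        0.05092       8.539      0.1187
  Δ            0.1182     0.05909     -0.1182
  eq           0.1691       8.598  5.1483e-04
  solve Keq expr → x = -0.05909; check Q = 1.0780e-06
Then change container volume by factor 1.25 (V_new/V_old).
Step 2:
                    G           E           A
  init         0.1353       6.878  4.1187e-04
  Δ        4.3363e-05  2.1682e-05 -4.3363e-05
  eq           0.1353       6.878  3.6850e-04
  solve Keq expr → x = -2.1682e-05; check Q = 1.0780e-06

[G]_eq = 0.1353 M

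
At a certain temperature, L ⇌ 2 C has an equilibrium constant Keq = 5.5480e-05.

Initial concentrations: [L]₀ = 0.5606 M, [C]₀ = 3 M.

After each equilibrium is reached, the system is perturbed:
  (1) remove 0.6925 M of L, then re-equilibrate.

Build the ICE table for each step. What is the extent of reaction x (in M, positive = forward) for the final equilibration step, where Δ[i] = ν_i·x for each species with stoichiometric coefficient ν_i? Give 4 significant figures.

Q₀ = 16.05 vs Keq = 5.5480e-05 ⇒ Q>K, reverse
Step 1:
                    L           C
  init         0.5606           3
  Δ             1.495      -2.989
  eq            2.055     0.01068
  solve Keq expr → x = -1.495; check Q = 5.5480e-05
Then remove 0.6925 M of L.
Step 2:
                    L           C
  init          1.363     0.01068
  Δ        9.8998e-04    -0.00198
  eq            1.364    0.008698
  solve Keq expr → x = -9.8998e-04; check Q = 5.5480e-05

x = -9.8998e-04 M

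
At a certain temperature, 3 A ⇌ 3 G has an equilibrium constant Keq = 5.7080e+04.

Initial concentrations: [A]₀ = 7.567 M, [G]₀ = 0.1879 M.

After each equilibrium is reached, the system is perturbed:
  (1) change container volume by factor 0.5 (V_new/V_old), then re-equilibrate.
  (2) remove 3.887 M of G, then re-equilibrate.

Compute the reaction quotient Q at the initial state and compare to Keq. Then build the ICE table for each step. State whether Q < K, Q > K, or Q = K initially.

Q₀ = 1.5311e-05; Q < K (proceeds forward)

Q₀ = 1.5311e-05 vs Keq = 5.7080e+04 ⇒ Q<K, forward
Step 1:
                   A          G
  init         7.567     0.1879
  Δ           -7.371      7.371
  eq          0.1963      7.559
  solve Keq expr → x = 2.457; check Q = 5.7080e+04
Then change container volume by factor 0.5 (V_new/V_old).
Step 2:
                   A          G
  init        0.3926      15.12
  Δ                0          0
  eq          0.3926      15.12
  solve Keq expr → x = 0; check Q = 5.7080e+04
Then remove 3.887 M of G.
Step 3:
                   A          G
  init        0.3926      11.23
  Δ          -0.0984     0.0984
  eq          0.2942      11.33
  solve Keq expr → x = 0.0328; check Q = 5.7080e+04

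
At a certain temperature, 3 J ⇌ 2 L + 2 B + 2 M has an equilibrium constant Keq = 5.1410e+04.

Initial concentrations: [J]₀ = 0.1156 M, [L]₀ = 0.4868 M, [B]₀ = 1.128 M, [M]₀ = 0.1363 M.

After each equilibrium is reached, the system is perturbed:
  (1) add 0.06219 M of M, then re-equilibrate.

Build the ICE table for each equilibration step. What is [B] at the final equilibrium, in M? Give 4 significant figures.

[B]_eq = 1.199 M

Q₀ = 3.626 vs Keq = 5.1410e+04 ⇒ Q<K, forward
Step 1:
                  J         L         B         M
  Initial    0.1156    0.4868     1.128    0.1363
  Change    -0.1084   0.07223   0.07223   0.07223
  Equil    0.007248     0.559       1.2    0.2085
  solve Keq expr → x = 0.03612; check Q = 5.1410e+04
Then add 0.06219 M of M.
Step 2:
                  J         L         B         M
  Initial  0.007248     0.559       1.2    0.2707
  Change   0.001345 -8.9668e-04 -8.9668e-04 -8.9668e-04
  Equil    0.008593    0.5581     1.199    0.2698
  solve Keq expr → x = -4.4834e-04; check Q = 5.1410e+04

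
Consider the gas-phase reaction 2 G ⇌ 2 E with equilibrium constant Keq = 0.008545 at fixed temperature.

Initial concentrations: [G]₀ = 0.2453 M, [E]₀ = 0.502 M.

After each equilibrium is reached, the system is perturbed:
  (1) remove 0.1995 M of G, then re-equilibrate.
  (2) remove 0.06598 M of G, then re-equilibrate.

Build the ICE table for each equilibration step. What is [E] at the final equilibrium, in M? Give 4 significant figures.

Q₀ = 4.188 vs Keq = 0.008545 ⇒ Q>K, reverse
Step 1:
                   G          E
  I           0.2453      0.502
  C           0.4388    -0.4388
  E           0.6841    0.06323
  solve Keq expr → x = -0.2194; check Q = 0.008545
Then remove 0.1995 M of G.
Step 2:
                   G          E
  I           0.4846    0.06323
  C          0.01688   -0.01688
  E           0.5014    0.04635
  solve Keq expr → x = -0.008441; check Q = 0.008545
Then remove 0.06598 M of G.
Step 3:
                   G          E
  I           0.4355    0.04635
  C         0.005583  -0.005583
  E            0.441    0.04077
  solve Keq expr → x = -0.002792; check Q = 0.008545

[E]_eq = 0.04077 M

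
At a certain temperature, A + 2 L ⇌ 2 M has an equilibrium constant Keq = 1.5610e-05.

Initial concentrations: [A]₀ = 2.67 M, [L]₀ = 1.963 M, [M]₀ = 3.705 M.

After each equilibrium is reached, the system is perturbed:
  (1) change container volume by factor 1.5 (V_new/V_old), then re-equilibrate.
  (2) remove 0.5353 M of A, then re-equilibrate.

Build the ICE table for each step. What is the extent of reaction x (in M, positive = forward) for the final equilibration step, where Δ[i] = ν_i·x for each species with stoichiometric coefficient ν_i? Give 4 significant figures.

Q₀ = 1.334 vs Keq = 1.5610e-05 ⇒ Q>K, reverse
Step 1:
                    A           L           M
  init           2.67       1.963       3.705
  Δ             1.829       3.658      -3.658
  eq            4.499       5.621      0.0471
  solve Keq expr → x = -1.829; check Q = 1.5610e-05
Then change container volume by factor 1.5 (V_new/V_old).
Step 2:
                    A           L           M
  init          2.999       3.747      0.0314
  Δ          0.002856    0.005711   -0.005711
  eq            3.002       3.753     0.02569
  solve Keq expr → x = -0.002856; check Q = 1.5610e-05
Then remove 0.5353 M of A.
Step 3:
                    A           L           M
  init          2.467       3.753     0.02569
  Δ          0.001191    0.002382   -0.002382
  eq            2.468       3.755     0.02331
  solve Keq expr → x = -0.001191; check Q = 1.5610e-05

x = -0.001191 M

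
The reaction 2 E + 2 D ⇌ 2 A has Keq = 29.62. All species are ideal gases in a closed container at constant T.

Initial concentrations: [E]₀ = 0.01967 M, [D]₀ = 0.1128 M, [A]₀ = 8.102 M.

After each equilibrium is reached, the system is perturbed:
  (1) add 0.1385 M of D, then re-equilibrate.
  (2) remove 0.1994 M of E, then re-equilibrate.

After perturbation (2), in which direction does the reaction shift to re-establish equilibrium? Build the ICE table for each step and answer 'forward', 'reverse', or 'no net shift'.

Q₀ = 1.3334e+07 vs Keq = 29.62 ⇒ Q>K, reverse
Step 1:
                  E         D         A
  init      0.01967    0.1128     8.102
  Δ           1.071     1.071    -1.071
  eq          1.091     1.184     7.031
  solve Keq expr → x = -0.5357; check Q = 29.62
Then add 0.1385 M of D.
Step 2:
                  E         D         A
  init        1.091     1.323     7.031
  Δ        -0.05954  -0.05954   0.05954
  eq          1.031     1.263      7.09
  solve Keq expr → x = 0.02977; check Q = 29.62
Then remove 0.1994 M of E.
Step 3:
                  E         D         A
  init        0.832     1.263      7.09
  Δ          0.1056    0.1056   -0.1056
  eq         0.9377     1.369     6.985
  solve Keq expr → x = -0.05281; check Q = 29.62

Direction: reverse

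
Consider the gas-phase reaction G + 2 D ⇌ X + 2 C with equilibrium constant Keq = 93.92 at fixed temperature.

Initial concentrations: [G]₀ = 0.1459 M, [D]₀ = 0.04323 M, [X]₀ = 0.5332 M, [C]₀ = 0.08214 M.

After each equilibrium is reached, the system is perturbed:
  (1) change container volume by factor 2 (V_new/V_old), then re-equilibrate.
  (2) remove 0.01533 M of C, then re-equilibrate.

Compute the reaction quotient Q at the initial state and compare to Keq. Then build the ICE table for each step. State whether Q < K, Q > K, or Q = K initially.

Q₀ = 13.19 vs Keq = 93.92 ⇒ Q<K, forward
Step 1:
                    G           D           X           C
  init         0.1459     0.04323      0.5332     0.08214
  Δ          -0.01086    -0.02172     0.01086     0.02172
  eq            0.135     0.02151      0.5441      0.1039
  solve Keq expr → x = 0.01086; check Q = 93.92
Then change container volume by factor 2 (V_new/V_old).
Step 2:
                    G           D           X           C
  init        0.06752     0.01076       0.272     0.05193
  Δ                 0           0           0           0
  eq          0.06752     0.01076       0.272     0.05193
  solve Keq expr → x = 0; check Q = 93.92
Then remove 0.01533 M of C.
Step 3:
                    G           D           X           C
  init        0.06752     0.01076       0.272      0.0366
  Δ         -0.001275    -0.00255    0.001275     0.00255
  eq          0.06625    0.008205      0.2733     0.03915
  solve Keq expr → x = 0.001275; check Q = 93.92

Q₀ = 13.19; Q < K (proceeds forward)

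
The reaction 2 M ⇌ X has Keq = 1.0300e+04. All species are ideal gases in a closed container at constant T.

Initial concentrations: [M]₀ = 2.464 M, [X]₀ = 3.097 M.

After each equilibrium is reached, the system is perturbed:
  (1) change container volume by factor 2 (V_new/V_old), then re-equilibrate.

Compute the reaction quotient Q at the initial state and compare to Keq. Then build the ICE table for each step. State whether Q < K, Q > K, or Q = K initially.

Q₀ = 0.5101 vs Keq = 1.0300e+04 ⇒ Q<K, forward
Step 1:
                  M         X
  Initial     2.464     3.097
  Change     -2.444     1.222
  Equil     0.02048     4.319
  solve Keq expr → x = 1.222; check Q = 1.0300e+04
Then change container volume by factor 2 (V_new/V_old).
Step 2:
                  M         X
  Initial   0.01024     2.159
  Change   0.004234 -0.002117
  Equil     0.01447     2.157
  solve Keq expr → x = -0.002117; check Q = 1.0300e+04

Q₀ = 0.5101; Q < K (proceeds forward)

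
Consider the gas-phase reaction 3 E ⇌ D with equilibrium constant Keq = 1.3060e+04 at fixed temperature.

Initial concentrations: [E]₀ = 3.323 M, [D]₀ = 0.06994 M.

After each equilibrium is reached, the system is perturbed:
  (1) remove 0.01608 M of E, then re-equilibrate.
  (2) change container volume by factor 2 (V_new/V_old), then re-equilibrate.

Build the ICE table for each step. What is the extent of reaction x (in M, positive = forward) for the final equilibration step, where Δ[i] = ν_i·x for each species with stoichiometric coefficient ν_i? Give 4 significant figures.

Q₀ = 0.001906 vs Keq = 1.3060e+04 ⇒ Q<K, forward
Step 1:
                   E          D
  init         3.323    0.06994
  Δ           -3.278      1.093
  eq         0.04465      1.163
  solve Keq expr → x = 1.093; check Q = 1.3060e+04
Then remove 0.01608 M of E.
Step 2:
                   E          D
  init       0.02857      1.163
  Δ          0.01601  -0.005337
  eq         0.04458      1.157
  solve Keq expr → x = -0.005337; check Q = 1.3060e+04
Then change container volume by factor 2 (V_new/V_old).
Step 3:
                   E          D
  init       0.02229     0.5787
  Δ          0.01301  -0.004335
  eq          0.0353     0.5744
  solve Keq expr → x = -0.004335; check Q = 1.3060e+04

x = -0.004335 M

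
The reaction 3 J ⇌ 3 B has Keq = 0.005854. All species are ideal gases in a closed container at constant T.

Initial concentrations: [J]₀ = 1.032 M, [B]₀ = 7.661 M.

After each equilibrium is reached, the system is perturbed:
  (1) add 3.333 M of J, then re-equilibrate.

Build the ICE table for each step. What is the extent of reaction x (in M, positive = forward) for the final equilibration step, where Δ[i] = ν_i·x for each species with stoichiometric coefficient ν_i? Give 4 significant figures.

x = 0.1697 M

Q₀ = 409.1 vs Keq = 0.005854 ⇒ Q>K, reverse
Step 1:
                   J          B
  I            1.032      7.661
  C            6.334     -6.334
  E            7.366      1.327
  solve Keq expr → x = -2.111; check Q = 0.005854
Then add 3.333 M of J.
Step 2:
                   J          B
  I             10.7      1.327
  C           -0.509      0.509
  E            10.19      1.836
  solve Keq expr → x = 0.1697; check Q = 0.005854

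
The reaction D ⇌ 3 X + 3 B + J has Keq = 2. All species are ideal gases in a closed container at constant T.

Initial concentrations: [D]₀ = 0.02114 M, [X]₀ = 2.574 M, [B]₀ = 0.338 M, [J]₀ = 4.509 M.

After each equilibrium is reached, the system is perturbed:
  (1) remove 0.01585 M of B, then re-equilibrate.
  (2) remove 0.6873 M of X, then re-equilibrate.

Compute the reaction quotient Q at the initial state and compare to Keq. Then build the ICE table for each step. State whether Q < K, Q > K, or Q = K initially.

Q₀ = 140.5; Q > K (proceeds reverse)

Q₀ = 140.5 vs Keq = 2 ⇒ Q>K, reverse
Step 1:
                   D          X          B          J
  Initial    0.02114      2.574      0.338      4.509
  Change      0.0652    -0.1956    -0.1956    -0.0652
  Equil      0.08634      2.378     0.1424      4.444
  solve Keq expr → x = -0.0652; check Q = 2
Then remove 0.01585 M of B.
Step 2:
                   D          X          B          J
  Initial    0.08634      2.378     0.1266      4.444
  Change   -0.004232     0.0127     0.0127   0.004232
  Equil       0.0821      2.391     0.1393      4.448
  solve Keq expr → x = 0.004232; check Q = 2
Then remove 0.6873 M of X.
Step 3:
                   D          X          B          J
  Initial     0.0821      1.704     0.1393      4.448
  Change    -0.01347     0.0404     0.0404    0.01347
  Equil      0.06864      1.744     0.1797      4.462
  solve Keq expr → x = 0.01347; check Q = 2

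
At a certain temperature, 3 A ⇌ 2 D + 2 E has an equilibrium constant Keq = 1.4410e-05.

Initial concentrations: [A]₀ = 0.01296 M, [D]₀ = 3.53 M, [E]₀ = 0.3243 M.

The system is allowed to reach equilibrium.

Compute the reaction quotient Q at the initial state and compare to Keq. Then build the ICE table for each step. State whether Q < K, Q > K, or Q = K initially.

Q₀ = 6.0204e+05; Q > K (proceeds reverse)

Q₀ = 6.0204e+05 vs Keq = 1.4410e-05 ⇒ Q>K, reverse
Step 1:
                    A           D           E
  init        0.01296        3.53      0.3243
  Δ            0.4858     -0.3239     -0.3239
  eq           0.4988       3.206  4.1708e-04
  solve Keq expr → x = -0.1619; check Q = 1.4410e-05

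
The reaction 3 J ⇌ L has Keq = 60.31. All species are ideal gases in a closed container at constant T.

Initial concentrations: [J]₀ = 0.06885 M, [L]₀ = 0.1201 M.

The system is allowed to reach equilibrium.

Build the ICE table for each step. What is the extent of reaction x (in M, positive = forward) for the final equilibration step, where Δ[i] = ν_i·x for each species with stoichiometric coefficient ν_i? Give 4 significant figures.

x = -0.01692 M

Q₀ = 368 vs Keq = 60.31 ⇒ Q>K, reverse
Step 1:
                    J           L
  init        0.06885      0.1201
  Δ           0.05075    -0.01692
  eq           0.1196      0.1032
  solve Keq expr → x = -0.01692; check Q = 60.31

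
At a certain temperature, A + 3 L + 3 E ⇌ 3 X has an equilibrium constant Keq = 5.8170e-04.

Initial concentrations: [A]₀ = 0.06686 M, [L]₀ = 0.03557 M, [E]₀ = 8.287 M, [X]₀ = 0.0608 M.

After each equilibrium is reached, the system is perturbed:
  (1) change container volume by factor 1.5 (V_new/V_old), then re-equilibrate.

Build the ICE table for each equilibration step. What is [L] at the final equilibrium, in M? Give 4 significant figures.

[L]_eq = 0.05462 M

Q₀ = 0.1313 vs Keq = 5.8170e-04 ⇒ Q>K, reverse
Step 1:
                   A          L          E          X
  init       0.06686    0.03557      8.287     0.0608
  Δ          0.01287    0.03861    0.03861   -0.03861
  eq         0.07973    0.07418      8.326    0.02219
  solve Keq expr → x = -0.01287; check Q = 5.8170e-04
Then change container volume by factor 1.5 (V_new/V_old).
Step 2:
                   A          L          E          X
  init       0.05315    0.04945       5.55    0.01479
  Δ         0.001722   0.005167   0.005167  -0.005167
  eq         0.05488    0.05462      5.556   0.009626
  solve Keq expr → x = -0.001722; check Q = 5.8170e-04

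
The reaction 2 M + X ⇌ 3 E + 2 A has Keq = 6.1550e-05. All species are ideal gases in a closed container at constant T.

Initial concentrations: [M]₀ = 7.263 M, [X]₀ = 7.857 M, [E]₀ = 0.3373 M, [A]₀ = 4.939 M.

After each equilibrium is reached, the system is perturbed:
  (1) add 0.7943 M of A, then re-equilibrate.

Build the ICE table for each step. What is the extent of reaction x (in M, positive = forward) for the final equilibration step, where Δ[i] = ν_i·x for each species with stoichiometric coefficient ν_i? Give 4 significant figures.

Q₀ = 0.002259 vs Keq = 6.1550e-05 ⇒ Q>K, reverse
Step 1:
                    M           X           E           A
  Initial       7.263       7.857      0.3373       4.939
  Change       0.1545     0.07727     -0.2318     -0.1545
  Equil         7.418       7.934      0.1055       4.784
  solve Keq expr → x = -0.07727; check Q = 6.1550e-05
Then add 0.7943 M of A.
Step 2:
                    M           X           E           A
  Initial       7.418       7.934      0.1055       5.579
  Change     0.006746    0.003373    -0.01012   -0.006746
  Equil         7.424       7.938     0.09537       5.572
  solve Keq expr → x = -0.003373; check Q = 6.1550e-05

x = -0.003373 M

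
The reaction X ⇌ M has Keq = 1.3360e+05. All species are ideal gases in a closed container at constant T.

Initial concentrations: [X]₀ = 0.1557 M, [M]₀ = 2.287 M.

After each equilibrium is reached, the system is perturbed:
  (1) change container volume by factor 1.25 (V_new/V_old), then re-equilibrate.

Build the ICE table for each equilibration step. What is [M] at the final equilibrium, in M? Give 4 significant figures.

[M]_eq = 1.954 M

Q₀ = 14.69 vs Keq = 1.3360e+05 ⇒ Q<K, forward
Step 1:
                  X         M
  init       0.1557     2.287
  Δ         -0.1557    0.1557
  eq      1.8284e-05     2.443
  solve Keq expr → x = 0.1557; check Q = 1.3360e+05
Then change container volume by factor 1.25 (V_new/V_old).
Step 2:
                  X         M
  init    1.4627e-05     1.954
  Δ               0         0
  eq      1.4627e-05     1.954
  solve Keq expr → x = 0; check Q = 1.3360e+05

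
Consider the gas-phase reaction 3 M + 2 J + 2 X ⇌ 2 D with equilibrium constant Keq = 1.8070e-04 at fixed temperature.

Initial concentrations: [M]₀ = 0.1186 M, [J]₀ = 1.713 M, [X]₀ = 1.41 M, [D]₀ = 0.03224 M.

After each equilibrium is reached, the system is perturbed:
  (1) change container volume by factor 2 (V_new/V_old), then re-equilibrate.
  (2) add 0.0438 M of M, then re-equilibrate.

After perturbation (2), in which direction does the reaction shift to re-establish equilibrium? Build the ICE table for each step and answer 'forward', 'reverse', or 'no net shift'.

Direction: forward

Q₀ = 0.1068 vs Keq = 1.8070e-04 ⇒ Q>K, reverse
Step 1:
                   M          J          X          D
  init        0.1186      1.713       1.41    0.03224
  Δ          0.04501    0.03001    0.03001   -0.03001
  eq          0.1636      1.743       1.44   0.002233
  solve Keq expr → x = -0.015; check Q = 1.8070e-04
Then change container volume by factor 2 (V_new/V_old).
Step 2:
                   M          J          X          D
  init       0.08181     0.8715       0.72   0.001116
  Δ          0.00137 9.1362e-04 9.1362e-04 -9.1362e-04
  eq         0.08318     0.8724     0.7209 2.0281e-04
  solve Keq expr → x = -4.5681e-04; check Q = 1.8070e-04
Then add 0.0438 M of M.
Step 3:
                   M          J          X          D
  init         0.127     0.8724     0.7209 2.0281e-04
  Δ       -2.6752e-04 -1.7835e-04 -1.7835e-04 1.7835e-04
  eq          0.1267     0.8722     0.7207 3.8115e-04
  solve Keq expr → x = 8.9173e-05; check Q = 1.8070e-04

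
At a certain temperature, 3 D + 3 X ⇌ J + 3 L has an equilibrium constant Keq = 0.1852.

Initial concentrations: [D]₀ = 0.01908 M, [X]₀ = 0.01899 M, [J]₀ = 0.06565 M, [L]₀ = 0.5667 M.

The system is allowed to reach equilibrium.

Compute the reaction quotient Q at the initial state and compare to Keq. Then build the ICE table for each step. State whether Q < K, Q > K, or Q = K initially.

Q₀ = 2.5118e+08 vs Keq = 0.1852 ⇒ Q>K, reverse
Step 1:
                    D           X           J           L
  Initial     0.01908     0.01899     0.06565      0.5667
  Change       0.1959      0.1959    -0.06529     -0.1959
  Equil         0.215      0.2149  3.5785e-04      0.3708
  solve Keq expr → x = -0.06529; check Q = 0.1852

Q₀ = 2.5118e+08; Q > K (proceeds reverse)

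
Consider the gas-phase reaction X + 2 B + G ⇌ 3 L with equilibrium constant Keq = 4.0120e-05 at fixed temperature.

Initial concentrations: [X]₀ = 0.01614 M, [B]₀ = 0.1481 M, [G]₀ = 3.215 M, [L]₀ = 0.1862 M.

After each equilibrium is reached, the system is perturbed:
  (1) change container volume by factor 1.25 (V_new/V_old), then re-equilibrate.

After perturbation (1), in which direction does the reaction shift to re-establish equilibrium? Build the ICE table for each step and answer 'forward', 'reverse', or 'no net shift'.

Direction: reverse

Q₀ = 5.672 vs Keq = 4.0120e-05 ⇒ Q>K, reverse
Step 1:
                  X         B         G         L
  Initial   0.01614    0.1481     3.215    0.1862
  Change    0.05911    0.1182   0.05911   -0.1773
  Equil     0.07525    0.2663     3.274  0.008883
  solve Keq expr → x = -0.05911; check Q = 4.0120e-05
Then change container volume by factor 1.25 (V_new/V_old).
Step 2:
                  X         B         G         L
  Initial    0.0602     0.213     2.619  0.007107
  Change  1.6547e-04 3.3093e-04 1.6547e-04 -4.9640e-04
  Equil     0.06036    0.2134     2.619   0.00661
  solve Keq expr → x = -1.6547e-04; check Q = 4.0120e-05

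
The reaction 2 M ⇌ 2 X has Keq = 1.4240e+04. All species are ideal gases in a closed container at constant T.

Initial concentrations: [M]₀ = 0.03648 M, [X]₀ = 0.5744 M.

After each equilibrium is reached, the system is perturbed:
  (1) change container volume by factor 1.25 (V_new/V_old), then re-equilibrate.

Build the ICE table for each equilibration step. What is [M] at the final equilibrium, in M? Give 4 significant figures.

[M]_eq = 0.004061 M

Q₀ = 247.9 vs Keq = 1.4240e+04 ⇒ Q<K, forward
Step 1:
                  M         X
  init      0.03648    0.5744
  Δ         -0.0314    0.0314
  eq       0.005077    0.6058
  solve Keq expr → x = 0.0157; check Q = 1.4240e+04
Then change container volume by factor 1.25 (V_new/V_old).
Step 2:
                  M         X
  init     0.004061    0.4846
  Δ               0         0
  eq       0.004061    0.4846
  solve Keq expr → x = 0; check Q = 1.4240e+04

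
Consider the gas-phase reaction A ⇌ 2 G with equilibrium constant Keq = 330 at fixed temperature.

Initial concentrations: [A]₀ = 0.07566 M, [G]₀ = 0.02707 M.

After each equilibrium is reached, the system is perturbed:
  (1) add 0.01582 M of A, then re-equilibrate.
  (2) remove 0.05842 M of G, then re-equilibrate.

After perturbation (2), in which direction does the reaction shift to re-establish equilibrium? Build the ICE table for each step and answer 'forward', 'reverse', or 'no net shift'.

Q₀ = 0.009685 vs Keq = 330 ⇒ Q<K, forward
Step 1:
                   A          G
  Initial    0.07566    0.02707
  Change    -0.07556     0.1511
  Equil   9.6225e-05     0.1782
  solve Keq expr → x = 0.07556; check Q = 330
Then add 0.01582 M of A.
Step 2:
                   A          G
  Initial    0.01592     0.1782
  Change    -0.01578    0.03157
  Equil   1.3334e-04     0.2098
  solve Keq expr → x = 0.01578; check Q = 330
Then remove 0.05842 M of G.
Step 3:
                   A          G
  Initial 1.3334e-04     0.1513
  Change  -6.3810e-05 1.2762e-04
  Equil   6.9526e-05     0.1515
  solve Keq expr → x = 6.3810e-05; check Q = 330

Direction: forward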